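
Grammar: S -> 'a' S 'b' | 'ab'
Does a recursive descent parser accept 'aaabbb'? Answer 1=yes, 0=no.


Grammar accepts strings of the form a^n b^n (n >= 1)
Word: 'aaabbb'
Counting: 3 a's and 3 b's
Check: 3 == 3? Yes
Derivation (S -> aSb applied 2 time(s), then S -> ab): S => aSb => aaSbb => aaabbb
Accepted

1


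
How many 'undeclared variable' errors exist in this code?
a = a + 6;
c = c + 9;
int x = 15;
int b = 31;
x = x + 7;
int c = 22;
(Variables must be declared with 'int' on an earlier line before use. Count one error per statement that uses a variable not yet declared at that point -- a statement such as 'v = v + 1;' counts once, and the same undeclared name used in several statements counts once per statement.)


Scanning code line by line:
  Line 1: use 'a' -> ERROR (undeclared)
  Line 2: use 'c' -> ERROR (undeclared)
  Line 3: declare 'x' -> declared = ['x']
  Line 4: declare 'b' -> declared = ['b', 'x']
  Line 5: use 'x' -> OK (declared)
  Line 6: declare 'c' -> declared = ['b', 'c', 'x']
Total undeclared variable errors: 2

2


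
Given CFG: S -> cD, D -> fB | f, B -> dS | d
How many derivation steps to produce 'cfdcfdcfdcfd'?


Grammar: S -> cD, D -> fB | f, B -> dS | d
Deriving 'cfdcfdcfdcfd':
Step 1: S -> cD => cD
Step 2: D -> fB => cfB
Step 3: B -> dS => cfdS
Step 4: S -> cD => cfdcD
Step 5: D -> fB => cfdcfB
Step 6: B -> dS => cfdcfdS
Step 7: S -> cD => cfdcfdcD
Step 8: D -> fB => cfdcfdcfB
Step 9: B -> dS => cfdcfdcfdS
Step 10: S -> cD => cfdcfdcfdcD
Step 11: D -> fB => cfdcfdcfdcfB
Step 12: B -> d => cfdcfdcfdcfd
Total derivation steps: 12

12


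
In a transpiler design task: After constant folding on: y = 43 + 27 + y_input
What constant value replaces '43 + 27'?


Identifying constant sub-expression:
  Original: y = 43 + 27 + y_input
  43 and 27 are both compile-time constants
  Evaluating: 43 + 27 = 70
  After folding: y = 70 + y_input

70


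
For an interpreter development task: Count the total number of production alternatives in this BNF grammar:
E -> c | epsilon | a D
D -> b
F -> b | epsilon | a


Counting alternatives per rule:
  E: 3 alternative(s)
  D: 1 alternative(s)
  F: 3 alternative(s)
Sum: 3 + 1 + 3 = 7

7


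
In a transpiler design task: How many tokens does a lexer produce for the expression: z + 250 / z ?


Scanning 'z + 250 / z'
Token 1: 'z' -> identifier
Token 2: '+' -> operator
Token 3: '250' -> integer_literal
Token 4: '/' -> operator
Token 5: 'z' -> identifier
Total tokens: 5

5


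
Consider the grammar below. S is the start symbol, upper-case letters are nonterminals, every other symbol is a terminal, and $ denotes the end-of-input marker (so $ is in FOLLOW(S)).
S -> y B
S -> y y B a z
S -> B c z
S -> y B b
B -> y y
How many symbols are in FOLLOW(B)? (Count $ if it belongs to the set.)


S is the start symbol and does not occur in any rule body, so FOLLOW(S) = {$}.
Examining every occurrence of B in a rule body:
  S -> y B : B is at the right end -> add FOLLOW(S) = {$}
  S -> y y B a z : B is followed by terminal 'a' -> add 'a'
  S -> B c z : B is followed by terminal 'c' -> add 'c'
  S -> y B b : B is followed by terminal 'b' -> add 'b'
  B -> y y : B does not occur in the body -> contributes nothing
FOLLOW(B) = {a, b, c, $}
Count: 4

4


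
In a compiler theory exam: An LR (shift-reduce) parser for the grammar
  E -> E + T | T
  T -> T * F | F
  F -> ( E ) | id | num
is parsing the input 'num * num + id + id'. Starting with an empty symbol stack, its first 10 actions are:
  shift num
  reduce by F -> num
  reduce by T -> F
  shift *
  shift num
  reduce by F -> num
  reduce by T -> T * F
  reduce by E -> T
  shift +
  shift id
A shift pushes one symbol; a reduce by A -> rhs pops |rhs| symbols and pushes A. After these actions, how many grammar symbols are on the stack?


Tracking the symbol stack through each action:
  Action 1: shift 'num' : push -> stack = [num] (size 1)
  Action 2: reduce by F -> num : pop 1, push F -> stack = [F] (size 1)
  Action 3: reduce by T -> F : pop 1, push T -> stack = [T] (size 1)
  Action 4: shift '*' : push -> stack = [T, *] (size 2)
  Action 5: shift 'num' : push -> stack = [T, *, num] (size 3)
  Action 6: reduce by F -> num : pop 1, push F -> stack = [T, *, F] (size 3)
  Action 7: reduce by T -> T * F : pop 3, push T -> stack = [T] (size 1)
  Action 8: reduce by E -> T : pop 1, push E -> stack = [E] (size 1)
  Action 9: shift '+' : push -> stack = [E, +] (size 2)
  Action 10: shift 'id' : push -> stack = [E, +, id] (size 3)
Final stack size: 3

3


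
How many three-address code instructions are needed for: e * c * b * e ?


Expression: e * c * b * e
Generating three-address code (respecting * over +/- precedence):
  Instruction 1: t1 = e * c
  Instruction 2: t2 = t1 * b
  Instruction 3: t3 = t2 * e
Total instructions: 3

3


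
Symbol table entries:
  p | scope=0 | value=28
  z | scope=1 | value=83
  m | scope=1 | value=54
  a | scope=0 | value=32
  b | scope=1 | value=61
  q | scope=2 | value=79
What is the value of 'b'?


Searching symbol table for 'b':
  p | scope=0 | value=28
  z | scope=1 | value=83
  m | scope=1 | value=54
  a | scope=0 | value=32
  b | scope=1 | value=61 <- MATCH
  q | scope=2 | value=79
Found 'b' at scope 1 with value 61

61


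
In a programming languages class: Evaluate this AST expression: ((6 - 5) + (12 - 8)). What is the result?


Expression: ((6 - 5) + (12 - 8))
Evaluating step by step:
  6 - 5 = 1
  12 - 8 = 4
  1 + 4 = 5
Result: 5

5


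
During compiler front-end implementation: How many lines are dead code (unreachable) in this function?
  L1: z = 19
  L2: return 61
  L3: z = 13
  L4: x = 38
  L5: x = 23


Analyzing control flow:
  L1: reachable (before return)
  L2: reachable (return statement)
  L3: DEAD (after return at L2)
  L4: DEAD (after return at L2)
  L5: DEAD (after return at L2)
Return at L2, total lines = 5
Dead lines: L3 through L5
Count: 3

3


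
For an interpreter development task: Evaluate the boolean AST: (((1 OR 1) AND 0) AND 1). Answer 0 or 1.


Step 1: Evaluate inner node
  1 OR 1 = 1
Step 2: Evaluate next node
  1 AND 0 = 0
Step 3: Evaluate root node
  0 AND 1 = 0

0


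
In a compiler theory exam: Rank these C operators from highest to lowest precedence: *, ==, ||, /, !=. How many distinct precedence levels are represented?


Looking up precedence for each operator:
  * -> precedence 6
  == -> precedence 3
  || -> precedence 1
  / -> precedence 6
  != -> precedence 3
Sorted highest to lowest: *, /, ==, !=, ||
Distinct precedence values: [6, 3, 1]
Number of distinct levels: 3

3


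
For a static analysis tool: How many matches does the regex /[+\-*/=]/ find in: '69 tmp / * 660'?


Pattern: /[+\-*/=]/ (operators)
Input: '69 tmp / * 660'
Scanning for matches:
  Match 1: '/'
  Match 2: '*'
Total matches: 2

2


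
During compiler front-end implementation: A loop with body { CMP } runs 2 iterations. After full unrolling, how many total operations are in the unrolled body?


Loop body operations: CMP (1 op per iteration)
Unrolling 2 iterations:
  Iteration 1: CMP (1 ops)
  Iteration 2: CMP (1 ops)
Total: 2 iterations * 1 ops/iter = 2 operations

2


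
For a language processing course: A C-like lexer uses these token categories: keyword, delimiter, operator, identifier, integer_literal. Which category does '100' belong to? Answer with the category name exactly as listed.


Token: '100'
Checking categories:
  identifier: no
  integer_literal: YES
  operator: no
  keyword: no
  delimiter: no
Category: integer_literal

integer_literal


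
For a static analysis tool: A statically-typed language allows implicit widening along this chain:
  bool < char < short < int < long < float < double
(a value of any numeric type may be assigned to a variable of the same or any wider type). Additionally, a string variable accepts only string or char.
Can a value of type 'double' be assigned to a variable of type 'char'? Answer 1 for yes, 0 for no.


Target variable type: char
Source value type: double
Numeric ranks: double=6, char=1
Widening allowed iff rank(source) <= rank(target): 6 <= 1? No
Result: 0

0


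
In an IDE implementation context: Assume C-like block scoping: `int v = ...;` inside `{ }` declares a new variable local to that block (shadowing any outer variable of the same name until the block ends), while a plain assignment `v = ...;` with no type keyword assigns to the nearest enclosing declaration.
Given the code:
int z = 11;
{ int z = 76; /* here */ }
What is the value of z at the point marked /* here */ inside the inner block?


Analyzing scoping rules:
Outer scope: declares z = 11
Inner block: 'int z = 76;' declares a NEW z that shadows the outer one
Inside the block the inner declaration is in scope -> 76
Result: 76

76


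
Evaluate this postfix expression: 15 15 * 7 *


Processing tokens left to right:
Push 15, Push 15
Pop 15 and 15, compute 15 * 15 = 225, push 225
Push 7
Pop 225 and 7, compute 225 * 7 = 1575, push 1575
Stack result: 1575

1575


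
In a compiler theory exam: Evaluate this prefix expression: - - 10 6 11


Parsing prefix expression: - - 10 6 11
Step 1: Innermost operation '- 10 6'
  10 - 6 = 4
Step 2: Outer operation '- [4] 11'
  4 - 11 = -7

-7


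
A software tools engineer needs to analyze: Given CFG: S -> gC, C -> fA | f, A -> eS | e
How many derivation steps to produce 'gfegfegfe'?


Grammar: S -> gC, C -> fA | f, A -> eS | e
Deriving 'gfegfegfe':
Step 1: S -> gC => gC
Step 2: C -> fA => gfA
Step 3: A -> eS => gfeS
Step 4: S -> gC => gfegC
Step 5: C -> fA => gfegfA
Step 6: A -> eS => gfegfeS
Step 7: S -> gC => gfegfegC
Step 8: C -> fA => gfegfegfA
Step 9: A -> e => gfegfegfe
Total derivation steps: 9

9


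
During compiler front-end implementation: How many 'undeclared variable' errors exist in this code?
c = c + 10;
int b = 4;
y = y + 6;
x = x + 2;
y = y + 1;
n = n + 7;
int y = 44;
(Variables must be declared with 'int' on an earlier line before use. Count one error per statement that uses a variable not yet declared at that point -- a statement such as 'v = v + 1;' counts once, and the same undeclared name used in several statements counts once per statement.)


Scanning code line by line:
  Line 1: use 'c' -> ERROR (undeclared)
  Line 2: declare 'b' -> declared = ['b']
  Line 3: use 'y' -> ERROR (undeclared)
  Line 4: use 'x' -> ERROR (undeclared)
  Line 5: use 'y' -> ERROR (undeclared)
  Line 6: use 'n' -> ERROR (undeclared)
  Line 7: declare 'y' -> declared = ['b', 'y']
Total undeclared variable errors: 5

5


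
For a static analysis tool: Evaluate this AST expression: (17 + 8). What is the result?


Expression: (17 + 8)
Evaluating step by step:
  17 + 8 = 25
Result: 25

25


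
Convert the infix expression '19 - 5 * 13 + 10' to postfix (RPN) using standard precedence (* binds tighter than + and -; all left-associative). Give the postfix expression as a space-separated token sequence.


Applying the shunting-yard algorithm:
  Operand 19 -> output
  Push '-' onto operator stack -> op-stack: [-]
  Operand 5 -> output
  Push '*' onto operator stack -> op-stack: [-, *]
  Operand 13 -> output
  See '+' (prec 1); top '*' (prec 2) >= it -> pop '*' to output
  See '+' (prec 1); top '-' (prec 1) >= it -> pop '-' to output
  Push '+' onto operator stack -> op-stack: [+]
  Operand 10 -> output
  End of input: pop '+' to output
Postfix result: 19 5 13 * - 10 +

19 5 13 * - 10 +


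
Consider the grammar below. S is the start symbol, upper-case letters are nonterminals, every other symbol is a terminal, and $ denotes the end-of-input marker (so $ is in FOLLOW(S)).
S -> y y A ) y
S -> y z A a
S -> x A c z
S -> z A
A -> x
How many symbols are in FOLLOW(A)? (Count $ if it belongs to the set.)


S is the start symbol and does not occur in any rule body, so FOLLOW(S) = {$}.
Examining every occurrence of A in a rule body:
  S -> y y A ) y : A is followed by terminal ')' -> add ')'
  S -> y z A a : A is followed by terminal 'a' -> add 'a'
  S -> x A c z : A is followed by terminal 'c' -> add 'c'
  S -> z A : A is at the right end -> add FOLLOW(S) = {$}
  A -> x : A does not occur in the body -> contributes nothing
FOLLOW(A) = {), a, c, $}
Count: 4

4


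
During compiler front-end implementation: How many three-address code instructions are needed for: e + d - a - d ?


Expression: e + d - a - d
Generating three-address code (respecting * over +/- precedence):
  Instruction 1: t1 = e + d
  Instruction 2: t2 = t1 - a
  Instruction 3: t3 = t2 - d
Total instructions: 3

3


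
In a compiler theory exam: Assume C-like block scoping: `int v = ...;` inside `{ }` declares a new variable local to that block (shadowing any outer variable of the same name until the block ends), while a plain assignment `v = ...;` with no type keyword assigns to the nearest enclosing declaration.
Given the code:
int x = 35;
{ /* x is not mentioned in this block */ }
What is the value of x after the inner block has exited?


Analyzing scoping rules:
Outer scope: declares x = 35
Inner block: x is neither redeclared nor assigned -> unchanged
After the block -> 35
Result: 35

35


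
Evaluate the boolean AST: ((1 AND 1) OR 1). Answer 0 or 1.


Step 1: Evaluate inner node
  1 AND 1 = 1
Step 2: Evaluate root node
  1 OR 1 = 1

1


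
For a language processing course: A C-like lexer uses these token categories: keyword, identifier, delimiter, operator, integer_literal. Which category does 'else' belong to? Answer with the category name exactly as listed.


Token: 'else'
Checking categories:
  identifier: no
  integer_literal: no
  operator: no
  keyword: YES
  delimiter: no
Category: keyword

keyword


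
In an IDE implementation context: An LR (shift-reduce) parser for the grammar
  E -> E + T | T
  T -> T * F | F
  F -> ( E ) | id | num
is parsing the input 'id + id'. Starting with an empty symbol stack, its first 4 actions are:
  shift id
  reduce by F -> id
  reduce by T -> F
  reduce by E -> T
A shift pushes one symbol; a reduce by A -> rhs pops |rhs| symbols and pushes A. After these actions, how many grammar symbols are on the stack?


Tracking the symbol stack through each action:
  Action 1: shift 'id' : push -> stack = [id] (size 1)
  Action 2: reduce by F -> id : pop 1, push F -> stack = [F] (size 1)
  Action 3: reduce by T -> F : pop 1, push T -> stack = [T] (size 1)
  Action 4: reduce by E -> T : pop 1, push E -> stack = [E] (size 1)
Final stack size: 1

1


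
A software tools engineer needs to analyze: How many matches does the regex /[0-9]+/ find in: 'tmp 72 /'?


Pattern: /[0-9]+/ (int literals)
Input: 'tmp 72 /'
Scanning for matches:
  Match 1: '72'
Total matches: 1

1


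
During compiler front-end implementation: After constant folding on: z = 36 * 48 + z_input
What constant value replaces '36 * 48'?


Identifying constant sub-expression:
  Original: z = 36 * 48 + z_input
  36 and 48 are both compile-time constants
  Evaluating: 36 * 48 = 1728
  After folding: z = 1728 + z_input

1728


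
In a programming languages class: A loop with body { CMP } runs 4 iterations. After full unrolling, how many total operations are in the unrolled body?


Loop body operations: CMP (1 op per iteration)
Unrolling 4 iterations:
  Iteration 1: CMP (1 ops)
  Iteration 2: CMP (1 ops)
  Iteration 3: CMP (1 ops)
  Iteration 4: CMP (1 ops)
Total: 4 iterations * 1 ops/iter = 4 operations

4


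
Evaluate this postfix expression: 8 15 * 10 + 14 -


Processing tokens left to right:
Push 8, Push 15
Pop 8 and 15, compute 8 * 15 = 120, push 120
Push 10
Pop 120 and 10, compute 120 + 10 = 130, push 130
Push 14
Pop 130 and 14, compute 130 - 14 = 116, push 116
Stack result: 116

116


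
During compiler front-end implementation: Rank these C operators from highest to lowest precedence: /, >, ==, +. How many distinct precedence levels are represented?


Looking up precedence for each operator:
  / -> precedence 6
  > -> precedence 4
  == -> precedence 3
  + -> precedence 5
Sorted highest to lowest: /, +, >, ==
Distinct precedence values: [6, 5, 4, 3]
Number of distinct levels: 4

4


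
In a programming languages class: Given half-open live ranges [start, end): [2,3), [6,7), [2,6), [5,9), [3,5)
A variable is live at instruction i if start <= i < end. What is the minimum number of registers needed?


Live ranges:
  Var0: [2, 3)
  Var1: [6, 7)
  Var2: [2, 6)
  Var3: [5, 9)
  Var4: [3, 5)
Sweep-line events (position, delta, active):
  pos=2 start -> active=1
  pos=2 start -> active=2
  pos=3 end -> active=1
  pos=3 start -> active=2
  pos=5 end -> active=1
  pos=5 start -> active=2
  pos=6 end -> active=1
  pos=6 start -> active=2
  pos=7 end -> active=1
  pos=9 end -> active=0
Maximum simultaneous active: 2
Minimum registers needed: 2

2


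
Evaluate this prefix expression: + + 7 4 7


Parsing prefix expression: + + 7 4 7
Step 1: Innermost operation '+ 7 4'
  7 + 4 = 11
Step 2: Outer operation '+ [11] 7'
  11 + 7 = 18

18


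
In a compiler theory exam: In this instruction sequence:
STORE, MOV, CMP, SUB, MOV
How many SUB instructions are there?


Scanning instruction sequence for SUB:
  Position 1: STORE
  Position 2: MOV
  Position 3: CMP
  Position 4: SUB <- MATCH
  Position 5: MOV
Matches at positions: [4]
Total SUB count: 1

1


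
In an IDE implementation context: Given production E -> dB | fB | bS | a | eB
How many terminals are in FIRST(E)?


Production: E -> dB | fB | bS | a | eB
Examining each alternative for leading terminals:
  E -> dB : first terminal = 'd'
  E -> fB : first terminal = 'f'
  E -> bS : first terminal = 'b'
  E -> a : first terminal = 'a'
  E -> eB : first terminal = 'e'
FIRST(E) = {a, b, d, e, f}
Count: 5

5


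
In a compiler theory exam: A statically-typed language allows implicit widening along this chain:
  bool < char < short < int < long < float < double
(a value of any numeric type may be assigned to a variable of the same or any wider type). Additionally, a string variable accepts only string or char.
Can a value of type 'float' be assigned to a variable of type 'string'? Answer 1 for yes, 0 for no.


Target variable type: string
Source value type: float
Rule: string accepts only {string, char}
  source 'float' in {string, char}? No
Result: 0

0


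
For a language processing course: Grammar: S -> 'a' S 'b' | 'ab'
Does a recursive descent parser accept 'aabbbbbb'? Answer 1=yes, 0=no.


Grammar accepts strings of the form a^n b^n (n >= 1)
Word: 'aabbbbbb'
Counting: 2 a's and 6 b's
Check: 2 == 6? No
Mismatch: a-count != b-count
Rejected

0


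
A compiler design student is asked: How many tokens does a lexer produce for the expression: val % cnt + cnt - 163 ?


Scanning 'val % cnt + cnt - 163'
Token 1: 'val' -> identifier
Token 2: '%' -> operator
Token 3: 'cnt' -> identifier
Token 4: '+' -> operator
Token 5: 'cnt' -> identifier
Token 6: '-' -> operator
Token 7: '163' -> integer_literal
Total tokens: 7

7


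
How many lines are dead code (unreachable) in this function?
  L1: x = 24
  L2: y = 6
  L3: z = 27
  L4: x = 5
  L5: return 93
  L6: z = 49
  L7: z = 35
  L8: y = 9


Analyzing control flow:
  L1: reachable (before return)
  L2: reachable (before return)
  L3: reachable (before return)
  L4: reachable (before return)
  L5: reachable (return statement)
  L6: DEAD (after return at L5)
  L7: DEAD (after return at L5)
  L8: DEAD (after return at L5)
Return at L5, total lines = 8
Dead lines: L6 through L8
Count: 3

3


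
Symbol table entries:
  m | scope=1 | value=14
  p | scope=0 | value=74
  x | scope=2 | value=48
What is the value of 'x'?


Searching symbol table for 'x':
  m | scope=1 | value=14
  p | scope=0 | value=74
  x | scope=2 | value=48 <- MATCH
Found 'x' at scope 2 with value 48

48


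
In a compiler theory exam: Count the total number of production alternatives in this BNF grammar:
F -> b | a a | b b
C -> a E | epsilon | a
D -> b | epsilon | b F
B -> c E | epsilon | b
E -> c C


Counting alternatives per rule:
  F: 3 alternative(s)
  C: 3 alternative(s)
  D: 3 alternative(s)
  B: 3 alternative(s)
  E: 1 alternative(s)
Sum: 3 + 3 + 3 + 3 + 1 = 13

13


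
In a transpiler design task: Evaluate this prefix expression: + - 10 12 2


Parsing prefix expression: + - 10 12 2
Step 1: Innermost operation '- 10 12'
  10 - 12 = -2
Step 2: Outer operation '+ [-2] 2'
  -2 + 2 = 0

0


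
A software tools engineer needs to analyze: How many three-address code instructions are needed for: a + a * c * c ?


Expression: a + a * c * c
Generating three-address code (respecting * over +/- precedence):
  Instruction 1: t1 = a * c
  Instruction 2: t2 = t1 * c
  Instruction 3: t3 = a + t2
Total instructions: 3

3


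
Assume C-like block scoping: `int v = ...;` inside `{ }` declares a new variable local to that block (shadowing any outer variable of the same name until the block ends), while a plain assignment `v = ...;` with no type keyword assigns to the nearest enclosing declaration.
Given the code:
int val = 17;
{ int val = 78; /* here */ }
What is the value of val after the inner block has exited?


Analyzing scoping rules:
Outer scope: declares val = 17
Inner block: 'int val = 78;' declares a NEW val that shadows the outer one
When the block exits the inner val goes out of scope; the outer val was never modified -> 17
Result: 17

17


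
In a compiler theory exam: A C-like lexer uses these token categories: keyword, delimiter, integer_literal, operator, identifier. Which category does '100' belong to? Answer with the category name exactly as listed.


Token: '100'
Checking categories:
  identifier: no
  integer_literal: YES
  operator: no
  keyword: no
  delimiter: no
Category: integer_literal

integer_literal


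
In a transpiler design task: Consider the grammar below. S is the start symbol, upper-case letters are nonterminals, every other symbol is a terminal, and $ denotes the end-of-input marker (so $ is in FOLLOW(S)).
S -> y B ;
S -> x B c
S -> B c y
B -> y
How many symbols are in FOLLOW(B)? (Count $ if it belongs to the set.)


S is the start symbol and does not occur in any rule body, so FOLLOW(S) = {$}.
Examining every occurrence of B in a rule body:
  S -> y B ; : B is followed by terminal ';' -> add ';'
  S -> x B c : B is followed by terminal 'c' -> add 'c'
  S -> B c y : B is followed by terminal 'c' -> add 'c' (already in the set)
  B -> y : B does not occur in the body -> contributes nothing
FOLLOW(B) = {;, c}
Count: 2

2


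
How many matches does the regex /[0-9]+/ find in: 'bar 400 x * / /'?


Pattern: /[0-9]+/ (int literals)
Input: 'bar 400 x * / /'
Scanning for matches:
  Match 1: '400'
Total matches: 1

1


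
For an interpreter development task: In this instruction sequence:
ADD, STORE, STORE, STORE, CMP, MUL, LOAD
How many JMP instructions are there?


Scanning instruction sequence for JMP:
  Position 1: ADD
  Position 2: STORE
  Position 3: STORE
  Position 4: STORE
  Position 5: CMP
  Position 6: MUL
  Position 7: LOAD
Matches at positions: []
Total JMP count: 0

0


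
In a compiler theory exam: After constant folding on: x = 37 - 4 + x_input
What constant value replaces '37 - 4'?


Identifying constant sub-expression:
  Original: x = 37 - 4 + x_input
  37 and 4 are both compile-time constants
  Evaluating: 37 - 4 = 33
  After folding: x = 33 + x_input

33


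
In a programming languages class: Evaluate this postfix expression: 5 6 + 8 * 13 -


Processing tokens left to right:
Push 5, Push 6
Pop 5 and 6, compute 5 + 6 = 11, push 11
Push 8
Pop 11 and 8, compute 11 * 8 = 88, push 88
Push 13
Pop 88 and 13, compute 88 - 13 = 75, push 75
Stack result: 75

75


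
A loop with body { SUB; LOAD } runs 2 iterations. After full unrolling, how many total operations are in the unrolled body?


Loop body operations: SUB, LOAD (2 ops per iteration)
Unrolling 2 iterations:
  Iteration 1: SUB, LOAD (2 ops)
  Iteration 2: SUB, LOAD (2 ops)
Total: 2 iterations * 2 ops/iter = 4 operations

4


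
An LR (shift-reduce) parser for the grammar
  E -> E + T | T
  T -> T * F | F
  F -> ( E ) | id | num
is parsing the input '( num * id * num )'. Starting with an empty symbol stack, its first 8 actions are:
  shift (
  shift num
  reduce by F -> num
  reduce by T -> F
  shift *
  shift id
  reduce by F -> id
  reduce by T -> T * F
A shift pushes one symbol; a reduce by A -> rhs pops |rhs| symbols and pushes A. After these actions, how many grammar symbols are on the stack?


Tracking the symbol stack through each action:
  Action 1: shift '(' : push -> stack = [(] (size 1)
  Action 2: shift 'num' : push -> stack = [(, num] (size 2)
  Action 3: reduce by F -> num : pop 1, push F -> stack = [(, F] (size 2)
  Action 4: reduce by T -> F : pop 1, push T -> stack = [(, T] (size 2)
  Action 5: shift '*' : push -> stack = [(, T, *] (size 3)
  Action 6: shift 'id' : push -> stack = [(, T, *, id] (size 4)
  Action 7: reduce by F -> id : pop 1, push F -> stack = [(, T, *, F] (size 4)
  Action 8: reduce by T -> T * F : pop 3, push T -> stack = [(, T] (size 2)
Final stack size: 2

2


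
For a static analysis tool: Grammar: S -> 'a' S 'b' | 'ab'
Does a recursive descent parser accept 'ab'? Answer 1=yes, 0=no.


Grammar accepts strings of the form a^n b^n (n >= 1)
Word: 'ab'
Counting: 1 a's and 1 b's
Check: 1 == 1? Yes
Derivation (S -> aSb applied 0 time(s), then S -> ab): S => ab
Accepted

1


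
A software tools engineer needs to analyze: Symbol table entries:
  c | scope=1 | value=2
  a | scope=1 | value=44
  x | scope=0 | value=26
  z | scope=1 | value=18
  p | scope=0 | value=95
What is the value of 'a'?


Searching symbol table for 'a':
  c | scope=1 | value=2
  a | scope=1 | value=44 <- MATCH
  x | scope=0 | value=26
  z | scope=1 | value=18
  p | scope=0 | value=95
Found 'a' at scope 1 with value 44

44


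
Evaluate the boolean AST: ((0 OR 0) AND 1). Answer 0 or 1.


Step 1: Evaluate inner node
  0 OR 0 = 0
Step 2: Evaluate root node
  0 AND 1 = 0

0


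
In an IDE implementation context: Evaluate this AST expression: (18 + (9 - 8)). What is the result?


Expression: (18 + (9 - 8))
Evaluating step by step:
  9 - 8 = 1
  18 + 1 = 19
Result: 19

19


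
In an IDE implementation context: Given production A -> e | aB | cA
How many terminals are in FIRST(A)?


Production: A -> e | aB | cA
Examining each alternative for leading terminals:
  A -> e : first terminal = 'e'
  A -> aB : first terminal = 'a'
  A -> cA : first terminal = 'c'
FIRST(A) = {a, c, e}
Count: 3

3


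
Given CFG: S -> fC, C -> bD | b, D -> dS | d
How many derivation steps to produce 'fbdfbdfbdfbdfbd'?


Grammar: S -> fC, C -> bD | b, D -> dS | d
Deriving 'fbdfbdfbdfbdfbd':
Step 1: S -> fC => fC
Step 2: C -> bD => fbD
Step 3: D -> dS => fbdS
Step 4: S -> fC => fbdfC
Step 5: C -> bD => fbdfbD
Step 6: D -> dS => fbdfbdS
Step 7: S -> fC => fbdfbdfC
Step 8: C -> bD => fbdfbdfbD
Step 9: D -> dS => fbdfbdfbdS
Step 10: S -> fC => fbdfbdfbdfC
Step 11: C -> bD => fbdfbdfbdfbD
Step 12: D -> dS => fbdfbdfbdfbdS
Step 13: S -> fC => fbdfbdfbdfbdfC
Step 14: C -> bD => fbdfbdfbdfbdfbD
Step 15: D -> d => fbdfbdfbdfbdfbd
Total derivation steps: 15

15


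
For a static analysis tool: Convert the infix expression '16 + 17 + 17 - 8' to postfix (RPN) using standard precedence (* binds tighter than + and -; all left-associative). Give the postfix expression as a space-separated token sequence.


Applying the shunting-yard algorithm:
  Operand 16 -> output
  Push '+' onto operator stack -> op-stack: [+]
  Operand 17 -> output
  See '+' (prec 1); top '+' (prec 1) >= it -> pop '+' to output
  Push '+' onto operator stack -> op-stack: [+]
  Operand 17 -> output
  See '-' (prec 1); top '+' (prec 1) >= it -> pop '+' to output
  Push '-' onto operator stack -> op-stack: [-]
  Operand 8 -> output
  End of input: pop '-' to output
Postfix result: 16 17 + 17 + 8 -

16 17 + 17 + 8 -


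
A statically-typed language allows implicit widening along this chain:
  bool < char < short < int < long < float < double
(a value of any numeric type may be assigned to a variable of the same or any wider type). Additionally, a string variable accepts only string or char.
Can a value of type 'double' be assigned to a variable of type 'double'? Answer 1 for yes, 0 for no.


Target variable type: double
Source value type: double
Numeric ranks: double=6, double=6
Widening allowed iff rank(source) <= rank(target): 6 <= 6? Yes
Result: 1

1


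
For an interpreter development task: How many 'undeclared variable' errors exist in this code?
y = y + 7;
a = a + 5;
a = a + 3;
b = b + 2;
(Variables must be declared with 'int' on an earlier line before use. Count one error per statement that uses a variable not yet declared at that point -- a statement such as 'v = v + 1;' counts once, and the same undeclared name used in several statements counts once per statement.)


Scanning code line by line:
  Line 1: use 'y' -> ERROR (undeclared)
  Line 2: use 'a' -> ERROR (undeclared)
  Line 3: use 'a' -> ERROR (undeclared)
  Line 4: use 'b' -> ERROR (undeclared)
Total undeclared variable errors: 4

4


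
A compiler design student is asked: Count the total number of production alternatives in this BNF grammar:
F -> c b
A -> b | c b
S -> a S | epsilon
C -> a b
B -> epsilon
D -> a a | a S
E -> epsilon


Counting alternatives per rule:
  F: 1 alternative(s)
  A: 2 alternative(s)
  S: 2 alternative(s)
  C: 1 alternative(s)
  B: 1 alternative(s)
  D: 2 alternative(s)
  E: 1 alternative(s)
Sum: 1 + 2 + 2 + 1 + 1 + 2 + 1 = 10

10


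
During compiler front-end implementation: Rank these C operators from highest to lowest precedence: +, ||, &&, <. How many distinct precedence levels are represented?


Looking up precedence for each operator:
  + -> precedence 5
  || -> precedence 1
  && -> precedence 2
  < -> precedence 4
Sorted highest to lowest: +, <, &&, ||
Distinct precedence values: [5, 4, 2, 1]
Number of distinct levels: 4

4


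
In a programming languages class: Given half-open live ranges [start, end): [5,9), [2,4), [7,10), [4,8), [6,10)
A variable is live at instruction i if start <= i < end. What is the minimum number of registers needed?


Live ranges:
  Var0: [5, 9)
  Var1: [2, 4)
  Var2: [7, 10)
  Var3: [4, 8)
  Var4: [6, 10)
Sweep-line events (position, delta, active):
  pos=2 start -> active=1
  pos=4 end -> active=0
  pos=4 start -> active=1
  pos=5 start -> active=2
  pos=6 start -> active=3
  pos=7 start -> active=4
  pos=8 end -> active=3
  pos=9 end -> active=2
  pos=10 end -> active=1
  pos=10 end -> active=0
Maximum simultaneous active: 4
Minimum registers needed: 4

4


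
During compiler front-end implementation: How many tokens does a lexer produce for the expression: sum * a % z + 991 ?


Scanning 'sum * a % z + 991'
Token 1: 'sum' -> identifier
Token 2: '*' -> operator
Token 3: 'a' -> identifier
Token 4: '%' -> operator
Token 5: 'z' -> identifier
Token 6: '+' -> operator
Token 7: '991' -> integer_literal
Total tokens: 7

7


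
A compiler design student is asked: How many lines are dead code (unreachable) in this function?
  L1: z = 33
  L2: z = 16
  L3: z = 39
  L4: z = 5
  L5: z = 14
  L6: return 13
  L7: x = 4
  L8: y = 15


Analyzing control flow:
  L1: reachable (before return)
  L2: reachable (before return)
  L3: reachable (before return)
  L4: reachable (before return)
  L5: reachable (before return)
  L6: reachable (return statement)
  L7: DEAD (after return at L6)
  L8: DEAD (after return at L6)
Return at L6, total lines = 8
Dead lines: L7 through L8
Count: 2

2


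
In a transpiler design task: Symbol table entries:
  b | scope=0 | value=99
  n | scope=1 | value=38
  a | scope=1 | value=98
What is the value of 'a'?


Searching symbol table for 'a':
  b | scope=0 | value=99
  n | scope=1 | value=38
  a | scope=1 | value=98 <- MATCH
Found 'a' at scope 1 with value 98

98


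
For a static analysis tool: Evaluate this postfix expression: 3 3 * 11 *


Processing tokens left to right:
Push 3, Push 3
Pop 3 and 3, compute 3 * 3 = 9, push 9
Push 11
Pop 9 and 11, compute 9 * 11 = 99, push 99
Stack result: 99

99


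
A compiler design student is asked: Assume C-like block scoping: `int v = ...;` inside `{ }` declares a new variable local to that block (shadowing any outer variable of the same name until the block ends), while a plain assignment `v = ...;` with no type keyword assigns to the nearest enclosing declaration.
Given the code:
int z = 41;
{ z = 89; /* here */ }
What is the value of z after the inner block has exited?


Analyzing scoping rules:
Outer scope: declares z = 41
Inner block: 'z = 89;' has no type keyword, so it is an assignment to the outer z (no shadowing)
The assignment changed the outer variable itself, so the new value persists after the block -> 89
Result: 89

89


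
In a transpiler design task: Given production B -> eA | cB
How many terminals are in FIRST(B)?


Production: B -> eA | cB
Examining each alternative for leading terminals:
  B -> eA : first terminal = 'e'
  B -> cB : first terminal = 'c'
FIRST(B) = {c, e}
Count: 2

2


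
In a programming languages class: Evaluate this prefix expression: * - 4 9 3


Parsing prefix expression: * - 4 9 3
Step 1: Innermost operation '- 4 9'
  4 - 9 = -5
Step 2: Outer operation '* [-5] 3'
  -5 * 3 = -15

-15


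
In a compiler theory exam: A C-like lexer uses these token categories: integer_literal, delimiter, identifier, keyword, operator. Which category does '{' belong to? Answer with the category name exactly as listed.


Token: '{'
Checking categories:
  identifier: no
  integer_literal: no
  operator: no
  keyword: no
  delimiter: YES
Category: delimiter

delimiter


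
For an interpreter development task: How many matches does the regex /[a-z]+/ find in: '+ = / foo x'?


Pattern: /[a-z]+/ (identifiers)
Input: '+ = / foo x'
Scanning for matches:
  Match 1: 'foo'
  Match 2: 'x'
Total matches: 2

2


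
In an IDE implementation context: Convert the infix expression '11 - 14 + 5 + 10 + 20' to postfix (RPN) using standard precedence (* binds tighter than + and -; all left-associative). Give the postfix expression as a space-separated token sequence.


Applying the shunting-yard algorithm:
  Operand 11 -> output
  Push '-' onto operator stack -> op-stack: [-]
  Operand 14 -> output
  See '+' (prec 1); top '-' (prec 1) >= it -> pop '-' to output
  Push '+' onto operator stack -> op-stack: [+]
  Operand 5 -> output
  See '+' (prec 1); top '+' (prec 1) >= it -> pop '+' to output
  Push '+' onto operator stack -> op-stack: [+]
  Operand 10 -> output
  See '+' (prec 1); top '+' (prec 1) >= it -> pop '+' to output
  Push '+' onto operator stack -> op-stack: [+]
  Operand 20 -> output
  End of input: pop '+' to output
Postfix result: 11 14 - 5 + 10 + 20 +

11 14 - 5 + 10 + 20 +


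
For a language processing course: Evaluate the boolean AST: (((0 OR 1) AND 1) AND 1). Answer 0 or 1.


Step 1: Evaluate inner node
  0 OR 1 = 1
Step 2: Evaluate next node
  1 AND 1 = 1
Step 3: Evaluate root node
  1 AND 1 = 1

1


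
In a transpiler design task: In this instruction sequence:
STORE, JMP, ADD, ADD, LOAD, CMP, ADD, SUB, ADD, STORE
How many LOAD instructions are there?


Scanning instruction sequence for LOAD:
  Position 1: STORE
  Position 2: JMP
  Position 3: ADD
  Position 4: ADD
  Position 5: LOAD <- MATCH
  Position 6: CMP
  Position 7: ADD
  Position 8: SUB
  Position 9: ADD
  Position 10: STORE
Matches at positions: [5]
Total LOAD count: 1

1


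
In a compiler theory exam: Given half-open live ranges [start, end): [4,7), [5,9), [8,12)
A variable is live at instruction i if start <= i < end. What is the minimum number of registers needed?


Live ranges:
  Var0: [4, 7)
  Var1: [5, 9)
  Var2: [8, 12)
Sweep-line events (position, delta, active):
  pos=4 start -> active=1
  pos=5 start -> active=2
  pos=7 end -> active=1
  pos=8 start -> active=2
  pos=9 end -> active=1
  pos=12 end -> active=0
Maximum simultaneous active: 2
Minimum registers needed: 2

2


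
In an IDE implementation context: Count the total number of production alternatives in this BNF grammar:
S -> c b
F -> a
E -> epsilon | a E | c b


Counting alternatives per rule:
  S: 1 alternative(s)
  F: 1 alternative(s)
  E: 3 alternative(s)
Sum: 1 + 1 + 3 = 5

5


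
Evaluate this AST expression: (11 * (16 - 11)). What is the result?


Expression: (11 * (16 - 11))
Evaluating step by step:
  16 - 11 = 5
  11 * 5 = 55
Result: 55

55


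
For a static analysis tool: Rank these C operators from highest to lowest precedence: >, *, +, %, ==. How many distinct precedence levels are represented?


Looking up precedence for each operator:
  > -> precedence 4
  * -> precedence 6
  + -> precedence 5
  % -> precedence 6
  == -> precedence 3
Sorted highest to lowest: *, %, +, >, ==
Distinct precedence values: [6, 5, 4, 3]
Number of distinct levels: 4

4


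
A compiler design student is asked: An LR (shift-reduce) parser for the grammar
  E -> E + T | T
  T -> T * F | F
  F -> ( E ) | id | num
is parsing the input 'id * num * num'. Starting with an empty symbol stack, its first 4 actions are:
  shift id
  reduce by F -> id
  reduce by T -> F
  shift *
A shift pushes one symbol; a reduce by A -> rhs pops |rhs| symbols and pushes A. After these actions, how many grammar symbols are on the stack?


Tracking the symbol stack through each action:
  Action 1: shift 'id' : push -> stack = [id] (size 1)
  Action 2: reduce by F -> id : pop 1, push F -> stack = [F] (size 1)
  Action 3: reduce by T -> F : pop 1, push T -> stack = [T] (size 1)
  Action 4: shift '*' : push -> stack = [T, *] (size 2)
Final stack size: 2

2


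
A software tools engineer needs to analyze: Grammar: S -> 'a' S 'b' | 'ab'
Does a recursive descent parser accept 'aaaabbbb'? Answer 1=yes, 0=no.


Grammar accepts strings of the form a^n b^n (n >= 1)
Word: 'aaaabbbb'
Counting: 4 a's and 4 b's
Check: 4 == 4? Yes
Derivation (S -> aSb applied 3 time(s), then S -> ab): S => aSb => aaSbb => aaaSbbb => aaaabbbb
Accepted

1


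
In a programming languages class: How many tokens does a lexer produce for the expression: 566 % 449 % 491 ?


Scanning '566 % 449 % 491'
Token 1: '566' -> integer_literal
Token 2: '%' -> operator
Token 3: '449' -> integer_literal
Token 4: '%' -> operator
Token 5: '491' -> integer_literal
Total tokens: 5

5


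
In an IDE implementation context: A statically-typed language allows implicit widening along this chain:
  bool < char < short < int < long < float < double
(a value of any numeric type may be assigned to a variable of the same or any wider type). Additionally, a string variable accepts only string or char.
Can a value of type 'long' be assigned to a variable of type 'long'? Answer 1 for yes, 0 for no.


Target variable type: long
Source value type: long
Numeric ranks: long=4, long=4
Widening allowed iff rank(source) <= rank(target): 4 <= 4? Yes
Result: 1

1


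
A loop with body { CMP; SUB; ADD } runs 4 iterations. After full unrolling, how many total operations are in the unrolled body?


Loop body operations: CMP, SUB, ADD (3 ops per iteration)
Unrolling 4 iterations:
  Iteration 1: CMP, SUB, ADD (3 ops)
  Iteration 2: CMP, SUB, ADD (3 ops)
  Iteration 3: CMP, SUB, ADD (3 ops)
  Iteration 4: CMP, SUB, ADD (3 ops)
Total: 4 iterations * 3 ops/iter = 12 operations

12


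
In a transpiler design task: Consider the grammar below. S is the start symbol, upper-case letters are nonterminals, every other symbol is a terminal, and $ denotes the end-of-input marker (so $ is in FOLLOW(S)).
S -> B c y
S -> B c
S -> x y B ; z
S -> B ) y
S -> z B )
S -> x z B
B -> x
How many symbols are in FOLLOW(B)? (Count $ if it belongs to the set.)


S is the start symbol and does not occur in any rule body, so FOLLOW(S) = {$}.
Examining every occurrence of B in a rule body:
  S -> B c y : B is followed by terminal 'c' -> add 'c'
  S -> B c : B is followed by terminal 'c' -> add 'c' (already in the set)
  S -> x y B ; z : B is followed by terminal ';' -> add ';'
  S -> B ) y : B is followed by terminal ')' -> add ')'
  S -> z B ) : B is followed by terminal ')' -> add ')' (already in the set)
  S -> x z B : B is at the right end -> add FOLLOW(S) = {$}
  B -> x : B does not occur in the body -> contributes nothing
FOLLOW(B) = {), ;, c, $}
Count: 4

4
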